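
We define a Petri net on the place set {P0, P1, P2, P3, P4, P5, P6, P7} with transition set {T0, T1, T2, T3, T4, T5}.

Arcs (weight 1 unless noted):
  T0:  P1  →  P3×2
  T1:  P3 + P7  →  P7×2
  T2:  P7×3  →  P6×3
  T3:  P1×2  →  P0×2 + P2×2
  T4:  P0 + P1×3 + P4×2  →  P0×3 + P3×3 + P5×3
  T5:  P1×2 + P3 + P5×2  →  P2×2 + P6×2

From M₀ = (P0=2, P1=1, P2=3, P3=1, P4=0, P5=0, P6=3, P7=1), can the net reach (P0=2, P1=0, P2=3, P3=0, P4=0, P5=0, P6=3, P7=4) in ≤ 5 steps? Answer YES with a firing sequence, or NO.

step 1: fire T0:  (P0=2, P1=1, P2=3, P3=1, P4=0, P5=0, P6=3, P7=1) → (P0=2, P1=0, P2=3, P3=3, P4=0, P5=0, P6=3, P7=1)
step 2: fire T1:  (P0=2, P1=0, P2=3, P3=3, P4=0, P5=0, P6=3, P7=1) → (P0=2, P1=0, P2=3, P3=2, P4=0, P5=0, P6=3, P7=2)
step 3: fire T1:  (P0=2, P1=0, P2=3, P3=2, P4=0, P5=0, P6=3, P7=2) → (P0=2, P1=0, P2=3, P3=1, P4=0, P5=0, P6=3, P7=3)
step 4: fire T1:  (P0=2, P1=0, P2=3, P3=1, P4=0, P5=0, P6=3, P7=3) → (P0=2, P1=0, P2=3, P3=0, P4=0, P5=0, P6=3, P7=4)

YES — reachable via ⟨T0, T1, T1, T1⟩ (4 firings)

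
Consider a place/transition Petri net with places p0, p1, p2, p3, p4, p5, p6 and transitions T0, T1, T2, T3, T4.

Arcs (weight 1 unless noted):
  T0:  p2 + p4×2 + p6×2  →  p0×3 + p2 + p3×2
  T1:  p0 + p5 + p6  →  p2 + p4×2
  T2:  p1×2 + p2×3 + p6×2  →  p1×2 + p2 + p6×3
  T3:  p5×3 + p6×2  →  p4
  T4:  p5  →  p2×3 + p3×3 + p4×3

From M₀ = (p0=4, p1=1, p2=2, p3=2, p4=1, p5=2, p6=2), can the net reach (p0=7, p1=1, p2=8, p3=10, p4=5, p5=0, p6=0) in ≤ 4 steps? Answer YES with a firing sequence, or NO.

YES — reachable via ⟨T4, T0, T4⟩ (3 firings)

step 1: fire T4:  (p0=4, p1=1, p2=2, p3=2, p4=1, p5=2, p6=2) → (p0=4, p1=1, p2=5, p3=5, p4=4, p5=1, p6=2)
step 2: fire T0:  (p0=4, p1=1, p2=5, p3=5, p4=4, p5=1, p6=2) → (p0=7, p1=1, p2=5, p3=7, p4=2, p5=1, p6=0)
step 3: fire T4:  (p0=7, p1=1, p2=5, p3=7, p4=2, p5=1, p6=0) → (p0=7, p1=1, p2=8, p3=10, p4=5, p5=0, p6=0)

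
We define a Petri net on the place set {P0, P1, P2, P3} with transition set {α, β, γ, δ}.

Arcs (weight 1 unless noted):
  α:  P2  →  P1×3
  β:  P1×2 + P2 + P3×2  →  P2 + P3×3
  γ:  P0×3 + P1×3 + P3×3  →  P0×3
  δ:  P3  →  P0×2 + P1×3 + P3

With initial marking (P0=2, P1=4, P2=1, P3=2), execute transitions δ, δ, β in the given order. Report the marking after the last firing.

step 1: fire δ:  (P0=2, P1=4, P2=1, P3=2) → (P0=4, P1=7, P2=1, P3=2)
step 2: fire δ:  (P0=4, P1=7, P2=1, P3=2) → (P0=6, P1=10, P2=1, P3=2)
step 3: fire β:  (P0=6, P1=10, P2=1, P3=2) → (P0=6, P1=8, P2=1, P3=3)

(P0=6, P1=8, P2=1, P3=3)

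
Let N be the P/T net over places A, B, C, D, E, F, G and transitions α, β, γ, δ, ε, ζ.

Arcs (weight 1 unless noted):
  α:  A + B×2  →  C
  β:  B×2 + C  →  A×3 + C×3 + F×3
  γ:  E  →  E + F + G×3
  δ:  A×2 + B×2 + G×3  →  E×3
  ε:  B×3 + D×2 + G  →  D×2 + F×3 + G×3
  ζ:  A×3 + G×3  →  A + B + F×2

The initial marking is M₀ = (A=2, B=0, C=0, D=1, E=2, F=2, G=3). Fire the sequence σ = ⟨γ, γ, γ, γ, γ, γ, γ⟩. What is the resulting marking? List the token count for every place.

step 1: fire γ:  (A=2, B=0, C=0, D=1, E=2, F=2, G=3) → (A=2, B=0, C=0, D=1, E=2, F=3, G=6)
step 2: fire γ:  (A=2, B=0, C=0, D=1, E=2, F=3, G=6) → (A=2, B=0, C=0, D=1, E=2, F=4, G=9)
step 3: fire γ:  (A=2, B=0, C=0, D=1, E=2, F=4, G=9) → (A=2, B=0, C=0, D=1, E=2, F=5, G=12)
step 4: fire γ:  (A=2, B=0, C=0, D=1, E=2, F=5, G=12) → (A=2, B=0, C=0, D=1, E=2, F=6, G=15)
step 5: fire γ:  (A=2, B=0, C=0, D=1, E=2, F=6, G=15) → (A=2, B=0, C=0, D=1, E=2, F=7, G=18)
step 6: fire γ:  (A=2, B=0, C=0, D=1, E=2, F=7, G=18) → (A=2, B=0, C=0, D=1, E=2, F=8, G=21)
step 7: fire γ:  (A=2, B=0, C=0, D=1, E=2, F=8, G=21) → (A=2, B=0, C=0, D=1, E=2, F=9, G=24)

(A=2, B=0, C=0, D=1, E=2, F=9, G=24)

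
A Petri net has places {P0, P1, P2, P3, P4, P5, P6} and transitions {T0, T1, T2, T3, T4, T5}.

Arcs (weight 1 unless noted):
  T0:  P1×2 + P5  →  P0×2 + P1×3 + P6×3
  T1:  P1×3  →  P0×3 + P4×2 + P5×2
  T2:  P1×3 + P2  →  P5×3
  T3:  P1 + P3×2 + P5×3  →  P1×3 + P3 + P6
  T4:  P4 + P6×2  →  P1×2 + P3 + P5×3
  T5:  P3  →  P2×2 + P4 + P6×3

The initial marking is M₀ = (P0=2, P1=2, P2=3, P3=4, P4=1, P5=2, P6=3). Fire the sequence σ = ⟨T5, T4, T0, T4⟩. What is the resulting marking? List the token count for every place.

step 1: fire T5:  (P0=2, P1=2, P2=3, P3=4, P4=1, P5=2, P6=3) → (P0=2, P1=2, P2=5, P3=3, P4=2, P5=2, P6=6)
step 2: fire T4:  (P0=2, P1=2, P2=5, P3=3, P4=2, P5=2, P6=6) → (P0=2, P1=4, P2=5, P3=4, P4=1, P5=5, P6=4)
step 3: fire T0:  (P0=2, P1=4, P2=5, P3=4, P4=1, P5=5, P6=4) → (P0=4, P1=5, P2=5, P3=4, P4=1, P5=4, P6=7)
step 4: fire T4:  (P0=4, P1=5, P2=5, P3=4, P4=1, P5=4, P6=7) → (P0=4, P1=7, P2=5, P3=5, P4=0, P5=7, P6=5)

(P0=4, P1=7, P2=5, P3=5, P4=0, P5=7, P6=5)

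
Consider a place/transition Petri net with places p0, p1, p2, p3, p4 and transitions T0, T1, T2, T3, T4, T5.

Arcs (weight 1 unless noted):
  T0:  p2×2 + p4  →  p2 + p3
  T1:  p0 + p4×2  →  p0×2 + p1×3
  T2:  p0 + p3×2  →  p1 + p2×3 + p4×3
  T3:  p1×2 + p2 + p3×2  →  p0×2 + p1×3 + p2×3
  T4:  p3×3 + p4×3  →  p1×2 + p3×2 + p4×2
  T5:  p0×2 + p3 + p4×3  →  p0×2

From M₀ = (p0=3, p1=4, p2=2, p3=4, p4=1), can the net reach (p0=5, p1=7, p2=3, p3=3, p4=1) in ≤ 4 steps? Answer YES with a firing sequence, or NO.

depth 0: 1 marking
depth 1: 4 markings reached so far
depth 2: 11 markings reached so far
depth 3: 21 markings reached so far
depth 4: 35 markings reached so far
target is not among the 35 markings reachable within 4 steps

NO — not reachable within 4 firings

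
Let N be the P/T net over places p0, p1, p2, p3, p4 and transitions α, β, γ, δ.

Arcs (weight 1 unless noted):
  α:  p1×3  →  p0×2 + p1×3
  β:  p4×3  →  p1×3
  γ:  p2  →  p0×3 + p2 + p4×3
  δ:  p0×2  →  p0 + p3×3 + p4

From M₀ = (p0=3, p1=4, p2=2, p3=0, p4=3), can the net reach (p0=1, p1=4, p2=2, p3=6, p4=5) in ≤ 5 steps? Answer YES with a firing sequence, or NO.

step 1: fire δ:  (p0=3, p1=4, p2=2, p3=0, p4=3) → (p0=2, p1=4, p2=2, p3=3, p4=4)
step 2: fire δ:  (p0=2, p1=4, p2=2, p3=3, p4=4) → (p0=1, p1=4, p2=2, p3=6, p4=5)

YES — reachable via ⟨δ, δ⟩ (2 firings)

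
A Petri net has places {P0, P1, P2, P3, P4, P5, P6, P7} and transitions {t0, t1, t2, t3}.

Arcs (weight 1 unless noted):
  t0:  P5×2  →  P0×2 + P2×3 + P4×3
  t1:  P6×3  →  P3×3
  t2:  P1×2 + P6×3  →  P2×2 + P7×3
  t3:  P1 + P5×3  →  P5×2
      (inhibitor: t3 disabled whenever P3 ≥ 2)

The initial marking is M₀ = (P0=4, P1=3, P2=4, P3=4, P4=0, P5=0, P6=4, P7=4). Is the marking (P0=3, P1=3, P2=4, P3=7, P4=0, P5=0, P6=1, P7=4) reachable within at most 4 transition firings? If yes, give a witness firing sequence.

NO — not reachable within 4 firings

depth 0: 1 marking
depth 1: 3 markings reached so far
depth 2: 3 markings reached so far
(frontier empty at depth 2; search complete)
target is not among the 3 markings reachable within 4 steps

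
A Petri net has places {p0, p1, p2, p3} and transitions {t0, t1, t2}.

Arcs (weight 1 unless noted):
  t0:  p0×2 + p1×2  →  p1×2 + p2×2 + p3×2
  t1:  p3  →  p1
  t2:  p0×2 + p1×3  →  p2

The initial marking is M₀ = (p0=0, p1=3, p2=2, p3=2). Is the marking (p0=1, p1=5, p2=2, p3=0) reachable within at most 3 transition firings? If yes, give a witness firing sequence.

depth 0: 1 marking
depth 1: 2 markings reached so far
depth 2: 3 markings reached so far
depth 3: 3 markings reached so far
(frontier empty at depth 3; search complete)
target is not among the 3 markings reachable within 3 steps

NO — not reachable within 3 firings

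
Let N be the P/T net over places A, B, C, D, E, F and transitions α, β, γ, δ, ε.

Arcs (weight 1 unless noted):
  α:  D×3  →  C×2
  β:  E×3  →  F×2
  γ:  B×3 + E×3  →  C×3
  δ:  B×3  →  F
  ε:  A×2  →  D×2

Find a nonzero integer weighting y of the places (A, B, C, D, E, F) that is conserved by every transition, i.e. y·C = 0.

y = (A:2, B:1, C:3, D:2, E:2, F:3)

Incidence matrix C (rows=places, cols=transitions):
        α    β    γ    δ    ε
    A   0    0    0    0   -2
    B   0    0   -3   -3    0
    C   2    0    3    0    0
    D  -3    0    0    0    2
    E   0   -3   -3    0    0
    F   0    2    0    1    0

Candidate y = [2, 1, 3, 2, 2, 3]; check y·C column-wise:
  col α: 2·0 + 1·0 + 3·2 + 2·-3 + 2·0 + 3·0 = 0
  col β: 2·0 + 1·0 + 3·0 + 2·0 + 2·-3 + 3·2 = 0
  col γ: 2·0 + 1·-3 + 3·3 + 2·0 + 2·-3 + 3·0 = 0
  col δ: 2·0 + 1·-3 + 3·0 + 2·0 + 2·0 + 3·1 = 0
  col ε: 2·-2 + 1·0 + 3·0 + 2·2 + 2·0 + 3·0 = 0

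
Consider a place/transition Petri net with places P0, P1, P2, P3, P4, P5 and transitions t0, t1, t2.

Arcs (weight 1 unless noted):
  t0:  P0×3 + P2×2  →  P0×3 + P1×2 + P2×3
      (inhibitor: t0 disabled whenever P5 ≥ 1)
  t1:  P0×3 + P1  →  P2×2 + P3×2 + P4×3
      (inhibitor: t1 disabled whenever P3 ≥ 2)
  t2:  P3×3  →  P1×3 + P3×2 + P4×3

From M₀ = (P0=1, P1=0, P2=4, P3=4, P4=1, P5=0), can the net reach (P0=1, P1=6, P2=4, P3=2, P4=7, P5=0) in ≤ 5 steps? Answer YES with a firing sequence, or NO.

YES — reachable via ⟨t2, t2⟩ (2 firings)

step 1: fire t2:  (P0=1, P1=0, P2=4, P3=4, P4=1, P5=0) → (P0=1, P1=3, P2=4, P3=3, P4=4, P5=0)
step 2: fire t2:  (P0=1, P1=3, P2=4, P3=3, P4=4, P5=0) → (P0=1, P1=6, P2=4, P3=2, P4=7, P5=0)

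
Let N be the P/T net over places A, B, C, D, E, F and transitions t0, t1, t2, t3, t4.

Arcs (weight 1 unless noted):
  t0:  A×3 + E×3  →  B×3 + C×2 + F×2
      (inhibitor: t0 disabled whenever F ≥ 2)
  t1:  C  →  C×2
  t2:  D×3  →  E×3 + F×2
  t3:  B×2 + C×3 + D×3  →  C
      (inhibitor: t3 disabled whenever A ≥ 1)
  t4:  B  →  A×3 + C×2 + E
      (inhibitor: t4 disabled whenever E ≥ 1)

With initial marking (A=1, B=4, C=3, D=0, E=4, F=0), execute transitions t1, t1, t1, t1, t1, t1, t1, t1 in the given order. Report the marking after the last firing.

(A=1, B=4, C=11, D=0, E=4, F=0)

step 1: fire t1:  (A=1, B=4, C=3, D=0, E=4, F=0) → (A=1, B=4, C=4, D=0, E=4, F=0)
step 2: fire t1:  (A=1, B=4, C=4, D=0, E=4, F=0) → (A=1, B=4, C=5, D=0, E=4, F=0)
step 3: fire t1:  (A=1, B=4, C=5, D=0, E=4, F=0) → (A=1, B=4, C=6, D=0, E=4, F=0)
step 4: fire t1:  (A=1, B=4, C=6, D=0, E=4, F=0) → (A=1, B=4, C=7, D=0, E=4, F=0)
step 5: fire t1:  (A=1, B=4, C=7, D=0, E=4, F=0) → (A=1, B=4, C=8, D=0, E=4, F=0)
step 6: fire t1:  (A=1, B=4, C=8, D=0, E=4, F=0) → (A=1, B=4, C=9, D=0, E=4, F=0)
step 7: fire t1:  (A=1, B=4, C=9, D=0, E=4, F=0) → (A=1, B=4, C=10, D=0, E=4, F=0)
step 8: fire t1:  (A=1, B=4, C=10, D=0, E=4, F=0) → (A=1, B=4, C=11, D=0, E=4, F=0)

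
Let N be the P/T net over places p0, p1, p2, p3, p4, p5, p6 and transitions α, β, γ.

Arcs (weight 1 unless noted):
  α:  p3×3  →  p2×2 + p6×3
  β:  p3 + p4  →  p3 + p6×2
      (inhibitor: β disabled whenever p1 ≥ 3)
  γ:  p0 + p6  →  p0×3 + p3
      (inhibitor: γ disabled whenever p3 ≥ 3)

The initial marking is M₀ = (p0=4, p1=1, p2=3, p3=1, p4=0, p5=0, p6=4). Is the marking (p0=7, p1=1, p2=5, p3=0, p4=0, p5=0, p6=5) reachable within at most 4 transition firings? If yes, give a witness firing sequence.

depth 0: 1 marking
depth 1: 2 markings reached so far
depth 2: 3 markings reached so far
depth 3: 4 markings reached so far
depth 4: 5 markings reached so far
target is not among the 5 markings reachable within 4 steps

NO — not reachable within 4 firings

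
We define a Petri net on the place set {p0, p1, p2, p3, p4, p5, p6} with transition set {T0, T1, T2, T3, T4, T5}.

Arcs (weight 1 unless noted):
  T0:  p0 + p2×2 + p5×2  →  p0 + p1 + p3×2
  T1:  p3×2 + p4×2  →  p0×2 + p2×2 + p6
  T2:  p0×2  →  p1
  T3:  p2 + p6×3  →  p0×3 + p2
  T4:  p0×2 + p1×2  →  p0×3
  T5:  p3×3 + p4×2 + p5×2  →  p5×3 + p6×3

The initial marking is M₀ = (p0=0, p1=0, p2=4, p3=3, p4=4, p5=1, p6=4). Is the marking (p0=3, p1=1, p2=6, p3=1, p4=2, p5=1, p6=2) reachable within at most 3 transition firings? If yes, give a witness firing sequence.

step 1: fire T1:  (p0=0, p1=0, p2=4, p3=3, p4=4, p5=1, p6=4) → (p0=2, p1=0, p2=6, p3=1, p4=2, p5=1, p6=5)
step 2: fire T2:  (p0=2, p1=0, p2=6, p3=1, p4=2, p5=1, p6=5) → (p0=0, p1=1, p2=6, p3=1, p4=2, p5=1, p6=5)
step 3: fire T3:  (p0=0, p1=1, p2=6, p3=1, p4=2, p5=1, p6=5) → (p0=3, p1=1, p2=6, p3=1, p4=2, p5=1, p6=2)

YES — reachable via ⟨T1, T2, T3⟩ (3 firings)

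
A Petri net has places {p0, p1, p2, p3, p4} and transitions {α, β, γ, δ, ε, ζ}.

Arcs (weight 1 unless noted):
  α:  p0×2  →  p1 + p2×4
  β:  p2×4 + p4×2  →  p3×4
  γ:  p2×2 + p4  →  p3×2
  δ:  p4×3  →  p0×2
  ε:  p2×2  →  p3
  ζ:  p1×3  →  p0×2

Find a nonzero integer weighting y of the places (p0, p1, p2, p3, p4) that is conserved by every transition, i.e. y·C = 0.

y = (p0:3, p1:2, p2:1, p3:2, p4:2)

Incidence matrix C (rows=places, cols=transitions):
        α    β    γ    δ    ε    ζ
   p0  -2    0    0    2    0    2
   p1   1    0    0    0    0   -3
   p2   4   -4   -2    0   -2    0
   p3   0    4    2    0    1    0
   p4   0   -2   -1   -3    0    0

Candidate y = [3, 2, 1, 2, 2]; check y·C column-wise:
  col α: 3·-2 + 2·1 + 1·4 + 2·0 + 2·0 = 0
  col β: 3·0 + 2·0 + 1·-4 + 2·4 + 2·-2 = 0
  col γ: 3·0 + 2·0 + 1·-2 + 2·2 + 2·-1 = 0
  col δ: 3·2 + 2·0 + 1·0 + 2·0 + 2·-3 = 0
  col ε: 3·0 + 2·0 + 1·-2 + 2·1 + 2·0 = 0
  col ζ: 3·2 + 2·-3 + 1·0 + 2·0 + 2·0 = 0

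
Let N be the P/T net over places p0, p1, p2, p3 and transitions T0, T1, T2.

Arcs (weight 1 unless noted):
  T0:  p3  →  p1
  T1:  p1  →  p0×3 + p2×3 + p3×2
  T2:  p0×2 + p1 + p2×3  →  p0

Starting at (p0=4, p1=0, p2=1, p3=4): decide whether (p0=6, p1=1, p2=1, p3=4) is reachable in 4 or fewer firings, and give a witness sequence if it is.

NO — not reachable within 4 firings

depth 0: 1 marking
depth 1: 2 markings reached so far
depth 2: 4 markings reached so far
depth 3: 6 markings reached so far
depth 4: 10 markings reached so far
target is not among the 10 markings reachable within 4 steps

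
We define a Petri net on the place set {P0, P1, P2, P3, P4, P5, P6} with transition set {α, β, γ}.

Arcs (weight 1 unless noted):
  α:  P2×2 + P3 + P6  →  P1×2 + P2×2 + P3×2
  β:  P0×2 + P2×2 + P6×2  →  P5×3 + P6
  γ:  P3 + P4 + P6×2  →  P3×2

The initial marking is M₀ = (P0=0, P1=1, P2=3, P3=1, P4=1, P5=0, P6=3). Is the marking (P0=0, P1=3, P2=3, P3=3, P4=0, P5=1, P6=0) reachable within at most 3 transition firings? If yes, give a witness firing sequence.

depth 0: 1 marking
depth 1: 3 markings reached so far
depth 2: 5 markings reached so far
depth 3: 6 markings reached so far
target is not among the 6 markings reachable within 3 steps

NO — not reachable within 3 firings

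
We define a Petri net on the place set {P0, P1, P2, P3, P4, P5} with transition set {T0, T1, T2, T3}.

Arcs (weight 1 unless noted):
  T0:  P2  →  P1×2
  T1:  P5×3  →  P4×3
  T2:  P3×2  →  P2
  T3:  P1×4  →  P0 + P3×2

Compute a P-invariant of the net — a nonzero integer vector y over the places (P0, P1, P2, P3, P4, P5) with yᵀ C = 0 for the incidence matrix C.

Incidence matrix C (rows=places, cols=transitions):
       T0   T1   T2   T3
   P0   0    0    0    1
   P1   2    0    0   -4
   P2  -1    0    1    0
   P3   0    0   -2    2
   P4   0    3    0    0
   P5   0   -3    0    0

Candidate y = [2, 1, 2, 1, 0, 0]; check y·C column-wise:
  col T0: 2·0 + 1·2 + 2·-1 + 1·0 = 0
  col T1: 2·0 + 1·0 + 2·0 + 1·0 + 0·3 + 0·-3 = 0
  col T2: 2·0 + 1·0 + 2·1 + 1·-2 = 0
  col T3: 2·1 + 1·-4 + 2·0 + 1·2 = 0

y = (P0:2, P1:1, P2:2, P3:1, P4:0, P5:0)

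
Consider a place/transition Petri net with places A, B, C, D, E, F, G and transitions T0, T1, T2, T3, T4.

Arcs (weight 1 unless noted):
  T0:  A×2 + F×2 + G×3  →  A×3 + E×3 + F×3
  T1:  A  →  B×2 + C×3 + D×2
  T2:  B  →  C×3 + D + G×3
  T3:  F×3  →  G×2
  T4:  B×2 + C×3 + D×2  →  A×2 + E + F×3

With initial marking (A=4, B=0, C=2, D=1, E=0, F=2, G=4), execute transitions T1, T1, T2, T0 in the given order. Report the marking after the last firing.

(A=3, B=3, C=11, D=6, E=3, F=3, G=4)

step 1: fire T1:  (A=4, B=0, C=2, D=1, E=0, F=2, G=4) → (A=3, B=2, C=5, D=3, E=0, F=2, G=4)
step 2: fire T1:  (A=3, B=2, C=5, D=3, E=0, F=2, G=4) → (A=2, B=4, C=8, D=5, E=0, F=2, G=4)
step 3: fire T2:  (A=2, B=4, C=8, D=5, E=0, F=2, G=4) → (A=2, B=3, C=11, D=6, E=0, F=2, G=7)
step 4: fire T0:  (A=2, B=3, C=11, D=6, E=0, F=2, G=7) → (A=3, B=3, C=11, D=6, E=3, F=3, G=4)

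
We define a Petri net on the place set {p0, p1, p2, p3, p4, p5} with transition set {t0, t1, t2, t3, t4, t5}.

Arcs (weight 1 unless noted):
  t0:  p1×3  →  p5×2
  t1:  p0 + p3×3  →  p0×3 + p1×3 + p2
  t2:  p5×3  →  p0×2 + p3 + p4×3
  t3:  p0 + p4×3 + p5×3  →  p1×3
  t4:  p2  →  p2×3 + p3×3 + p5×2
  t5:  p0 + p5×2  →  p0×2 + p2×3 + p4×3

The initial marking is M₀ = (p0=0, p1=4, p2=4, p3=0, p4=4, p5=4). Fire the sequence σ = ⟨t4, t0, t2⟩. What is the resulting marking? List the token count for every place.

step 1: fire t4:  (p0=0, p1=4, p2=4, p3=0, p4=4, p5=4) → (p0=0, p1=4, p2=6, p3=3, p4=4, p5=6)
step 2: fire t0:  (p0=0, p1=4, p2=6, p3=3, p4=4, p5=6) → (p0=0, p1=1, p2=6, p3=3, p4=4, p5=8)
step 3: fire t2:  (p0=0, p1=1, p2=6, p3=3, p4=4, p5=8) → (p0=2, p1=1, p2=6, p3=4, p4=7, p5=5)

(p0=2, p1=1, p2=6, p3=4, p4=7, p5=5)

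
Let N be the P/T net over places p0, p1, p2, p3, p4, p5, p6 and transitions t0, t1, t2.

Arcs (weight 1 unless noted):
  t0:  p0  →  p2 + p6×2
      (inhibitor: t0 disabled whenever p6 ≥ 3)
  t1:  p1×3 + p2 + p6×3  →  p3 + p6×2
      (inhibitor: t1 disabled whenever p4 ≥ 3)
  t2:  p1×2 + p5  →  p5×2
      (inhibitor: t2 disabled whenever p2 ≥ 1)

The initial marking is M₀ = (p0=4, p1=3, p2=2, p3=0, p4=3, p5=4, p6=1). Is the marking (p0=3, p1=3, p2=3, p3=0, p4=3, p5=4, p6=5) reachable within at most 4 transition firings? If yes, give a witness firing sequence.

depth 0: 1 marking
depth 1: 2 markings reached so far
depth 2: 2 markings reached so far
(frontier empty at depth 2; search complete)
target is not among the 2 markings reachable within 4 steps

NO — not reachable within 4 firings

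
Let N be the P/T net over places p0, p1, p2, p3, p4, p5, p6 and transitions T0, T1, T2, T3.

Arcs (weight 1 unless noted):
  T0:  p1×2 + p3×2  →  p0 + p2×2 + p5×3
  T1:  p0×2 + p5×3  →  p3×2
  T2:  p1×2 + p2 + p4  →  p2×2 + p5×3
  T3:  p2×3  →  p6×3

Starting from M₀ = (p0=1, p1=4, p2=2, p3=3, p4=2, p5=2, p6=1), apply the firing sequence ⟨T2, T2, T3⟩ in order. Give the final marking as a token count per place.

step 1: fire T2:  (p0=1, p1=4, p2=2, p3=3, p4=2, p5=2, p6=1) → (p0=1, p1=2, p2=3, p3=3, p4=1, p5=5, p6=1)
step 2: fire T2:  (p0=1, p1=2, p2=3, p3=3, p4=1, p5=5, p6=1) → (p0=1, p1=0, p2=4, p3=3, p4=0, p5=8, p6=1)
step 3: fire T3:  (p0=1, p1=0, p2=4, p3=3, p4=0, p5=8, p6=1) → (p0=1, p1=0, p2=1, p3=3, p4=0, p5=8, p6=4)

(p0=1, p1=0, p2=1, p3=3, p4=0, p5=8, p6=4)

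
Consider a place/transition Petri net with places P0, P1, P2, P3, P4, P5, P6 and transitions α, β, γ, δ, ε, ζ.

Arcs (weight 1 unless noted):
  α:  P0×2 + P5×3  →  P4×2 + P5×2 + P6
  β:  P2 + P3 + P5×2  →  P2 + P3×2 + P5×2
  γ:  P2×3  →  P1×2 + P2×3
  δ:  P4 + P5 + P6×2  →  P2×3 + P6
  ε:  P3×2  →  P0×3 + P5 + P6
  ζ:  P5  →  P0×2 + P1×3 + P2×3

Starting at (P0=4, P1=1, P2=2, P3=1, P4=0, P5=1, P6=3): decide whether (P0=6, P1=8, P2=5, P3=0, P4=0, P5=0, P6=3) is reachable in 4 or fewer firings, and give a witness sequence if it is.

depth 0: 1 marking
depth 1: 2 markings reached so far
depth 2: 3 markings reached so far
depth 3: 4 markings reached so far
depth 4: 5 markings reached so far
target is not among the 5 markings reachable within 4 steps

NO — not reachable within 4 firings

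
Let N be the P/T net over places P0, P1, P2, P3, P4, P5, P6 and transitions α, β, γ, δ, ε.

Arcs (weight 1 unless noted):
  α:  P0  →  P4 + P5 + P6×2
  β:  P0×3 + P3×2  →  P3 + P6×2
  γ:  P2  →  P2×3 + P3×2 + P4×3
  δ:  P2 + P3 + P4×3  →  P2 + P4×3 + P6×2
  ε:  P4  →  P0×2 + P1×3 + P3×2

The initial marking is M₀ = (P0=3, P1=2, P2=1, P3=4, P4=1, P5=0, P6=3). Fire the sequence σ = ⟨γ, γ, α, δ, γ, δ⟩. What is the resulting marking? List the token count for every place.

(P0=2, P1=2, P2=7, P3=8, P4=11, P5=1, P6=9)

step 1: fire γ:  (P0=3, P1=2, P2=1, P3=4, P4=1, P5=0, P6=3) → (P0=3, P1=2, P2=3, P3=6, P4=4, P5=0, P6=3)
step 2: fire γ:  (P0=3, P1=2, P2=3, P3=6, P4=4, P5=0, P6=3) → (P0=3, P1=2, P2=5, P3=8, P4=7, P5=0, P6=3)
step 3: fire α:  (P0=3, P1=2, P2=5, P3=8, P4=7, P5=0, P6=3) → (P0=2, P1=2, P2=5, P3=8, P4=8, P5=1, P6=5)
step 4: fire δ:  (P0=2, P1=2, P2=5, P3=8, P4=8, P5=1, P6=5) → (P0=2, P1=2, P2=5, P3=7, P4=8, P5=1, P6=7)
step 5: fire γ:  (P0=2, P1=2, P2=5, P3=7, P4=8, P5=1, P6=7) → (P0=2, P1=2, P2=7, P3=9, P4=11, P5=1, P6=7)
step 6: fire δ:  (P0=2, P1=2, P2=7, P3=9, P4=11, P5=1, P6=7) → (P0=2, P1=2, P2=7, P3=8, P4=11, P5=1, P6=9)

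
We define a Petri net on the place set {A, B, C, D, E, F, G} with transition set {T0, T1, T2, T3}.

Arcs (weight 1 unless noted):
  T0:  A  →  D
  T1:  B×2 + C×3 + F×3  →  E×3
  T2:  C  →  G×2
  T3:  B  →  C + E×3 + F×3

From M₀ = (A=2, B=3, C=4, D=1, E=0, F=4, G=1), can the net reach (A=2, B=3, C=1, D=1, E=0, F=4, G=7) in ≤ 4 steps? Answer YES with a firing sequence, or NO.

step 1: fire T2:  (A=2, B=3, C=4, D=1, E=0, F=4, G=1) → (A=2, B=3, C=3, D=1, E=0, F=4, G=3)
step 2: fire T2:  (A=2, B=3, C=3, D=1, E=0, F=4, G=3) → (A=2, B=3, C=2, D=1, E=0, F=4, G=5)
step 3: fire T2:  (A=2, B=3, C=2, D=1, E=0, F=4, G=5) → (A=2, B=3, C=1, D=1, E=0, F=4, G=7)

YES — reachable via ⟨T2, T2, T2⟩ (3 firings)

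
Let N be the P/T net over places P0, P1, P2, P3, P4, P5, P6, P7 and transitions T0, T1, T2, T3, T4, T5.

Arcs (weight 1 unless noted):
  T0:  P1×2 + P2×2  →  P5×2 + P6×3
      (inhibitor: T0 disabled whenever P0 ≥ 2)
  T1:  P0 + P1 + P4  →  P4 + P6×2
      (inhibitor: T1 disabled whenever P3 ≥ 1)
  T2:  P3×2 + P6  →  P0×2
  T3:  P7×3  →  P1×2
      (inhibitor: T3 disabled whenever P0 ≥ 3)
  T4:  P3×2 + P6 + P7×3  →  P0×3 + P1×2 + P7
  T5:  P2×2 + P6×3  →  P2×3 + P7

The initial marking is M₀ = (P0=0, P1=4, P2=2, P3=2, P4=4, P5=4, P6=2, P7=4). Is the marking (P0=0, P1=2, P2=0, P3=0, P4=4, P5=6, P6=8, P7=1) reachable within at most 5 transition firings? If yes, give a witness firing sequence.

step 1: fire T0:  (P0=0, P1=4, P2=2, P3=2, P4=4, P5=4, P6=2, P7=4) → (P0=0, P1=2, P2=0, P3=2, P4=4, P5=6, P6=5, P7=4)
step 2: fire T2:  (P0=0, P1=2, P2=0, P3=2, P4=4, P5=6, P6=5, P7=4) → (P0=2, P1=2, P2=0, P3=0, P4=4, P5=6, P6=4, P7=4)
step 3: fire T1:  (P0=2, P1=2, P2=0, P3=0, P4=4, P5=6, P6=4, P7=4) → (P0=1, P1=1, P2=0, P3=0, P4=4, P5=6, P6=6, P7=4)
step 4: fire T1:  (P0=1, P1=1, P2=0, P3=0, P4=4, P5=6, P6=6, P7=4) → (P0=0, P1=0, P2=0, P3=0, P4=4, P5=6, P6=8, P7=4)
step 5: fire T3:  (P0=0, P1=0, P2=0, P3=0, P4=4, P5=6, P6=8, P7=4) → (P0=0, P1=2, P2=0, P3=0, P4=4, P5=6, P6=8, P7=1)

YES — reachable via ⟨T0, T2, T1, T1, T3⟩ (5 firings)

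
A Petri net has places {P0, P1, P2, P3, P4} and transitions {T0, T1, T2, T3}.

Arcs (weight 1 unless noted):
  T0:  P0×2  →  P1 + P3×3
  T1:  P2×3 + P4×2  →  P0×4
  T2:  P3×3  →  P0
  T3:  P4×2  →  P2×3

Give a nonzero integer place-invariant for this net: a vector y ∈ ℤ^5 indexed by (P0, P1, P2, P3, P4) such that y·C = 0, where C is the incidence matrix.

y = (P0:3, P1:3, P2:2, P3:1, P4:3)

Incidence matrix C (rows=places, cols=transitions):
       T0   T1   T2   T3
   P0  -2    4    1    0
   P1   1    0    0    0
   P2   0   -3    0    3
   P3   3    0   -3    0
   P4   0   -2    0   -2

Candidate y = [3, 3, 2, 1, 3]; check y·C column-wise:
  col T0: 3·-2 + 3·1 + 2·0 + 1·3 + 3·0 = 0
  col T1: 3·4 + 3·0 + 2·-3 + 1·0 + 3·-2 = 0
  col T2: 3·1 + 3·0 + 2·0 + 1·-3 + 3·0 = 0
  col T3: 3·0 + 3·0 + 2·3 + 1·0 + 3·-2 = 0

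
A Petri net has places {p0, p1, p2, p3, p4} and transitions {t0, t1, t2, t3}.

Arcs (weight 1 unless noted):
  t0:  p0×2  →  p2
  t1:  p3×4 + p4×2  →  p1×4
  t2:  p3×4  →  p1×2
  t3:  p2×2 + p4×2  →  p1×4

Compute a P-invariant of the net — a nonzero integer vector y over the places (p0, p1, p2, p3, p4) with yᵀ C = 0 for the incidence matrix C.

Incidence matrix C (rows=places, cols=transitions):
       t0   t1   t2   t3
   p0  -2    0    0    0
   p1   0    4    2    4
   p2   1    0    0   -2
   p3   0   -4   -4    0
   p4   0   -2    0   -2

Candidate y = [1, 2, 2, 1, 2]; check y·C column-wise:
  col t0: 1·-2 + 2·0 + 2·1 + 1·0 + 2·0 = 0
  col t1: 1·0 + 2·4 + 2·0 + 1·-4 + 2·-2 = 0
  col t2: 1·0 + 2·2 + 2·0 + 1·-4 + 2·0 = 0
  col t3: 1·0 + 2·4 + 2·-2 + 1·0 + 2·-2 = 0

y = (p0:1, p1:2, p2:2, p3:1, p4:2)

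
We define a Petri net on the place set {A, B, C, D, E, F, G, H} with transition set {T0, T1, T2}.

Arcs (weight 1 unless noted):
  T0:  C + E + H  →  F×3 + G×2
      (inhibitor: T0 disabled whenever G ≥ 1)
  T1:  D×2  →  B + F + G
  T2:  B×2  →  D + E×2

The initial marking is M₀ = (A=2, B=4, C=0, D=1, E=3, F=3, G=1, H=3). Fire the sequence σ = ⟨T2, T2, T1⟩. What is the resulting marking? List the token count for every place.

step 1: fire T2:  (A=2, B=4, C=0, D=1, E=3, F=3, G=1, H=3) → (A=2, B=2, C=0, D=2, E=5, F=3, G=1, H=3)
step 2: fire T2:  (A=2, B=2, C=0, D=2, E=5, F=3, G=1, H=3) → (A=2, B=0, C=0, D=3, E=7, F=3, G=1, H=3)
step 3: fire T1:  (A=2, B=0, C=0, D=3, E=7, F=3, G=1, H=3) → (A=2, B=1, C=0, D=1, E=7, F=4, G=2, H=3)

(A=2, B=1, C=0, D=1, E=7, F=4, G=2, H=3)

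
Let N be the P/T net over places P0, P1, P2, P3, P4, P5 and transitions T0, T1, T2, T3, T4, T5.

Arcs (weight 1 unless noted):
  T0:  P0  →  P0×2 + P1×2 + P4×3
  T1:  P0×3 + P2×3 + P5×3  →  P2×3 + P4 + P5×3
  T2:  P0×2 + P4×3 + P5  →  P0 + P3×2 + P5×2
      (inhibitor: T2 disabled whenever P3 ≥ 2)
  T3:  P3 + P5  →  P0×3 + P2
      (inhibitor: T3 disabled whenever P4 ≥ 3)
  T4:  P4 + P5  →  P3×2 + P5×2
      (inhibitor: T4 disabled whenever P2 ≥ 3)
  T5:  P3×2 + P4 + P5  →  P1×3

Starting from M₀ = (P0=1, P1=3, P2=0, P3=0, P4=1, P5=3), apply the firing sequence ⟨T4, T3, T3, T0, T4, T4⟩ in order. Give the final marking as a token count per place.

step 1: fire T4:  (P0=1, P1=3, P2=0, P3=0, P4=1, P5=3) → (P0=1, P1=3, P2=0, P3=2, P4=0, P5=4)
step 2: fire T3:  (P0=1, P1=3, P2=0, P3=2, P4=0, P5=4) → (P0=4, P1=3, P2=1, P3=1, P4=0, P5=3)
step 3: fire T3:  (P0=4, P1=3, P2=1, P3=1, P4=0, P5=3) → (P0=7, P1=3, P2=2, P3=0, P4=0, P5=2)
step 4: fire T0:  (P0=7, P1=3, P2=2, P3=0, P4=0, P5=2) → (P0=8, P1=5, P2=2, P3=0, P4=3, P5=2)
step 5: fire T4:  (P0=8, P1=5, P2=2, P3=0, P4=3, P5=2) → (P0=8, P1=5, P2=2, P3=2, P4=2, P5=3)
step 6: fire T4:  (P0=8, P1=5, P2=2, P3=2, P4=2, P5=3) → (P0=8, P1=5, P2=2, P3=4, P4=1, P5=4)

(P0=8, P1=5, P2=2, P3=4, P4=1, P5=4)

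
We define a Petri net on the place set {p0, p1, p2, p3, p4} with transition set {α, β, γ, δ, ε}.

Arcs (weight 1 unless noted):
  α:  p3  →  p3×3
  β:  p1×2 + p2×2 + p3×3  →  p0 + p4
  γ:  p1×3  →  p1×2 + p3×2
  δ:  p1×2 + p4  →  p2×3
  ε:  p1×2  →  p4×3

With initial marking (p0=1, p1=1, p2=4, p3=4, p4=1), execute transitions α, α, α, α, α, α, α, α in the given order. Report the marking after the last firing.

step 1: fire α:  (p0=1, p1=1, p2=4, p3=4, p4=1) → (p0=1, p1=1, p2=4, p3=6, p4=1)
step 2: fire α:  (p0=1, p1=1, p2=4, p3=6, p4=1) → (p0=1, p1=1, p2=4, p3=8, p4=1)
step 3: fire α:  (p0=1, p1=1, p2=4, p3=8, p4=1) → (p0=1, p1=1, p2=4, p3=10, p4=1)
step 4: fire α:  (p0=1, p1=1, p2=4, p3=10, p4=1) → (p0=1, p1=1, p2=4, p3=12, p4=1)
step 5: fire α:  (p0=1, p1=1, p2=4, p3=12, p4=1) → (p0=1, p1=1, p2=4, p3=14, p4=1)
step 6: fire α:  (p0=1, p1=1, p2=4, p3=14, p4=1) → (p0=1, p1=1, p2=4, p3=16, p4=1)
step 7: fire α:  (p0=1, p1=1, p2=4, p3=16, p4=1) → (p0=1, p1=1, p2=4, p3=18, p4=1)
step 8: fire α:  (p0=1, p1=1, p2=4, p3=18, p4=1) → (p0=1, p1=1, p2=4, p3=20, p4=1)

(p0=1, p1=1, p2=4, p3=20, p4=1)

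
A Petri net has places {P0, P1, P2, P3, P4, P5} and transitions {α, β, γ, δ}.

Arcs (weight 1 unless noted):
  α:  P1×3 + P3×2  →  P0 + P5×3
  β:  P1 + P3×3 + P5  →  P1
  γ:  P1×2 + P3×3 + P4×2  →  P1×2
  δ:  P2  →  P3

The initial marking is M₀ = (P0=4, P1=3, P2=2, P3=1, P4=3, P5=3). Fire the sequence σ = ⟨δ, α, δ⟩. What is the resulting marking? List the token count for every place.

step 1: fire δ:  (P0=4, P1=3, P2=2, P3=1, P4=3, P5=3) → (P0=4, P1=3, P2=1, P3=2, P4=3, P5=3)
step 2: fire α:  (P0=4, P1=3, P2=1, P3=2, P4=3, P5=3) → (P0=5, P1=0, P2=1, P3=0, P4=3, P5=6)
step 3: fire δ:  (P0=5, P1=0, P2=1, P3=0, P4=3, P5=6) → (P0=5, P1=0, P2=0, P3=1, P4=3, P5=6)

(P0=5, P1=0, P2=0, P3=1, P4=3, P5=6)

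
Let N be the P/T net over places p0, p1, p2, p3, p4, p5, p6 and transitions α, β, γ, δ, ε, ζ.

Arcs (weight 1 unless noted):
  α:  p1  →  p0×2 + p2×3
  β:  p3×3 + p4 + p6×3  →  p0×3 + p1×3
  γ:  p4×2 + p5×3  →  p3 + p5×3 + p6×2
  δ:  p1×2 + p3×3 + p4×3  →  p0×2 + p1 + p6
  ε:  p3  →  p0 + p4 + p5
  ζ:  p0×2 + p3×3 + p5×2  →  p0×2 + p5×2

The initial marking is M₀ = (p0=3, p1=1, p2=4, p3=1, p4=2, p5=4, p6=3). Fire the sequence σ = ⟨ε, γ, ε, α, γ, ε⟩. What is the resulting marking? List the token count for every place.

step 1: fire ε:  (p0=3, p1=1, p2=4, p3=1, p4=2, p5=4, p6=3) → (p0=4, p1=1, p2=4, p3=0, p4=3, p5=5, p6=3)
step 2: fire γ:  (p0=4, p1=1, p2=4, p3=0, p4=3, p5=5, p6=3) → (p0=4, p1=1, p2=4, p3=1, p4=1, p5=5, p6=5)
step 3: fire ε:  (p0=4, p1=1, p2=4, p3=1, p4=1, p5=5, p6=5) → (p0=5, p1=1, p2=4, p3=0, p4=2, p5=6, p6=5)
step 4: fire α:  (p0=5, p1=1, p2=4, p3=0, p4=2, p5=6, p6=5) → (p0=7, p1=0, p2=7, p3=0, p4=2, p5=6, p6=5)
step 5: fire γ:  (p0=7, p1=0, p2=7, p3=0, p4=2, p5=6, p6=5) → (p0=7, p1=0, p2=7, p3=1, p4=0, p5=6, p6=7)
step 6: fire ε:  (p0=7, p1=0, p2=7, p3=1, p4=0, p5=6, p6=7) → (p0=8, p1=0, p2=7, p3=0, p4=1, p5=7, p6=7)

(p0=8, p1=0, p2=7, p3=0, p4=1, p5=7, p6=7)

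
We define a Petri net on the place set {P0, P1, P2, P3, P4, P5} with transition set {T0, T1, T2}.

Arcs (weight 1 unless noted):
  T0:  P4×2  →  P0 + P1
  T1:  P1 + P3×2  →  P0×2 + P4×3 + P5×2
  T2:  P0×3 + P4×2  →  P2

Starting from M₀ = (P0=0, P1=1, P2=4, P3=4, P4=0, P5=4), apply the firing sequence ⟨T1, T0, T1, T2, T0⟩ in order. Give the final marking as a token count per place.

step 1: fire T1:  (P0=0, P1=1, P2=4, P3=4, P4=0, P5=4) → (P0=2, P1=0, P2=4, P3=2, P4=3, P5=6)
step 2: fire T0:  (P0=2, P1=0, P2=4, P3=2, P4=3, P5=6) → (P0=3, P1=1, P2=4, P3=2, P4=1, P5=6)
step 3: fire T1:  (P0=3, P1=1, P2=4, P3=2, P4=1, P5=6) → (P0=5, P1=0, P2=4, P3=0, P4=4, P5=8)
step 4: fire T2:  (P0=5, P1=0, P2=4, P3=0, P4=4, P5=8) → (P0=2, P1=0, P2=5, P3=0, P4=2, P5=8)
step 5: fire T0:  (P0=2, P1=0, P2=5, P3=0, P4=2, P5=8) → (P0=3, P1=1, P2=5, P3=0, P4=0, P5=8)

(P0=3, P1=1, P2=5, P3=0, P4=0, P5=8)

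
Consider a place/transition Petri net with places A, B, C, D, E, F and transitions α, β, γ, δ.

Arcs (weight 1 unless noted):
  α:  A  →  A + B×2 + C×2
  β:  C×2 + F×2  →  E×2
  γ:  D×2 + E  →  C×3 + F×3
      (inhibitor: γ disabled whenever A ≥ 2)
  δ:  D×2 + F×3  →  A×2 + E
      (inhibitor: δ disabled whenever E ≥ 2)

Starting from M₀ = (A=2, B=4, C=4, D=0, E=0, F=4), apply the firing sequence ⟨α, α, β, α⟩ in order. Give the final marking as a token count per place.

step 1: fire α:  (A=2, B=4, C=4, D=0, E=0, F=4) → (A=2, B=6, C=6, D=0, E=0, F=4)
step 2: fire α:  (A=2, B=6, C=6, D=0, E=0, F=4) → (A=2, B=8, C=8, D=0, E=0, F=4)
step 3: fire β:  (A=2, B=8, C=8, D=0, E=0, F=4) → (A=2, B=8, C=6, D=0, E=2, F=2)
step 4: fire α:  (A=2, B=8, C=6, D=0, E=2, F=2) → (A=2, B=10, C=8, D=0, E=2, F=2)

(A=2, B=10, C=8, D=0, E=2, F=2)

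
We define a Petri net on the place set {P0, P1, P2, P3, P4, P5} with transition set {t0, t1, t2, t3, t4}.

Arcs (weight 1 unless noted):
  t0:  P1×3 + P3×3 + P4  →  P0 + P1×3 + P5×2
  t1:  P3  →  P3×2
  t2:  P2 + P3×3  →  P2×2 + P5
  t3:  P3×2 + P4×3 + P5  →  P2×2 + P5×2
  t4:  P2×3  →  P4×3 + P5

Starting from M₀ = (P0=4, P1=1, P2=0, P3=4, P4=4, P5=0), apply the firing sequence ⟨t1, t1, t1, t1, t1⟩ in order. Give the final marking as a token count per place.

(P0=4, P1=1, P2=0, P3=9, P4=4, P5=0)

step 1: fire t1:  (P0=4, P1=1, P2=0, P3=4, P4=4, P5=0) → (P0=4, P1=1, P2=0, P3=5, P4=4, P5=0)
step 2: fire t1:  (P0=4, P1=1, P2=0, P3=5, P4=4, P5=0) → (P0=4, P1=1, P2=0, P3=6, P4=4, P5=0)
step 3: fire t1:  (P0=4, P1=1, P2=0, P3=6, P4=4, P5=0) → (P0=4, P1=1, P2=0, P3=7, P4=4, P5=0)
step 4: fire t1:  (P0=4, P1=1, P2=0, P3=7, P4=4, P5=0) → (P0=4, P1=1, P2=0, P3=8, P4=4, P5=0)
step 5: fire t1:  (P0=4, P1=1, P2=0, P3=8, P4=4, P5=0) → (P0=4, P1=1, P2=0, P3=9, P4=4, P5=0)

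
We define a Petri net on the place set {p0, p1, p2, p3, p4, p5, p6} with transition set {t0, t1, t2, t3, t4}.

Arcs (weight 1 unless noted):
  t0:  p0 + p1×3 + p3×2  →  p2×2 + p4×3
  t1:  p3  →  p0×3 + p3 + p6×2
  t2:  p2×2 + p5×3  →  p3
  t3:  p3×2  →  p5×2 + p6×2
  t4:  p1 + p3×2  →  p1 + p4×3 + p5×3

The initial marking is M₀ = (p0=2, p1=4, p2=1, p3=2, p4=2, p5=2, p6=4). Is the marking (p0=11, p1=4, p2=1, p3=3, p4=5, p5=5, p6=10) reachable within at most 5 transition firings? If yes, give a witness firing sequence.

NO — not reachable within 5 firings

depth 0: 1 marking
depth 1: 5 markings reached so far
depth 2: 9 markings reached so far
depth 3: 13 markings reached so far
depth 4: 17 markings reached so far
depth 5: 21 markings reached so far
target is not among the 21 markings reachable within 5 steps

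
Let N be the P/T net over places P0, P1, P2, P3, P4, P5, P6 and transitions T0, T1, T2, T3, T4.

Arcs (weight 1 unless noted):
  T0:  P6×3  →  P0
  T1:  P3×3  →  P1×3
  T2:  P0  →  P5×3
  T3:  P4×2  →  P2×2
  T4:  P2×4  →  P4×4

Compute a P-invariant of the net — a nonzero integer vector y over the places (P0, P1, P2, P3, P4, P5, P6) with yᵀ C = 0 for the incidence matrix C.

Incidence matrix C (rows=places, cols=transitions):
       T0   T1   T2   T3   T4
   P0   1    0   -1    0    0
   P1   0    3    0    0    0
   P2   0    0    0    2   -4
   P3   0   -3    0    0    0
   P4   0    0    0   -2    4
   P5   0    0    3    0    0
   P6  -3    0    0    0    0

Candidate y = [0, 1, 0, 1, 0, 0, 0]; check y·C column-wise:
  col T0: 0·1 + 1·0 + 1·0 + 0·-3 = 0
  col T1: 1·3 + 1·-3 = 0
  col T2: 0·-1 + 1·0 + 1·0 + 0·3 = 0
  col T3: 1·0 + 0·2 + 1·0 + 0·-2 = 0
  col T4: 1·0 + 0·-4 + 1·0 + 0·4 = 0

y = (P0:0, P1:1, P2:0, P3:1, P4:0, P5:0, P6:0)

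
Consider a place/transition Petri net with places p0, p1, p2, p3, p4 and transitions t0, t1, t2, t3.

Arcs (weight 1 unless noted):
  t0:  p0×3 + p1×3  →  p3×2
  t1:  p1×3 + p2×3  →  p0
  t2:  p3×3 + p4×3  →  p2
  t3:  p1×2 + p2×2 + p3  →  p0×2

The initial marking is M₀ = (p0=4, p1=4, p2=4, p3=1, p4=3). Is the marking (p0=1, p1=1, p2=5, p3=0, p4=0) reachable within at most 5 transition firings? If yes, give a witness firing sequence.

YES — reachable via ⟨t0, t2⟩ (2 firings)

step 1: fire t0:  (p0=4, p1=4, p2=4, p3=1, p4=3) → (p0=1, p1=1, p2=4, p3=3, p4=3)
step 2: fire t2:  (p0=1, p1=1, p2=4, p3=3, p4=3) → (p0=1, p1=1, p2=5, p3=0, p4=0)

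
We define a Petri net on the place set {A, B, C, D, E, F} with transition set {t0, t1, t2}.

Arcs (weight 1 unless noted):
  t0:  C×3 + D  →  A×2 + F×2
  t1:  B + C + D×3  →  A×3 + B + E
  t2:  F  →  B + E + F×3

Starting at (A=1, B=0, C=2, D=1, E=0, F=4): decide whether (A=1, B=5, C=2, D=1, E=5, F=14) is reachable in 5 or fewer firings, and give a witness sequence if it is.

YES — reachable via ⟨t2, t2, t2, t2, t2⟩ (5 firings)

step 1: fire t2:  (A=1, B=0, C=2, D=1, E=0, F=4) → (A=1, B=1, C=2, D=1, E=1, F=6)
step 2: fire t2:  (A=1, B=1, C=2, D=1, E=1, F=6) → (A=1, B=2, C=2, D=1, E=2, F=8)
step 3: fire t2:  (A=1, B=2, C=2, D=1, E=2, F=8) → (A=1, B=3, C=2, D=1, E=3, F=10)
step 4: fire t2:  (A=1, B=3, C=2, D=1, E=3, F=10) → (A=1, B=4, C=2, D=1, E=4, F=12)
step 5: fire t2:  (A=1, B=4, C=2, D=1, E=4, F=12) → (A=1, B=5, C=2, D=1, E=5, F=14)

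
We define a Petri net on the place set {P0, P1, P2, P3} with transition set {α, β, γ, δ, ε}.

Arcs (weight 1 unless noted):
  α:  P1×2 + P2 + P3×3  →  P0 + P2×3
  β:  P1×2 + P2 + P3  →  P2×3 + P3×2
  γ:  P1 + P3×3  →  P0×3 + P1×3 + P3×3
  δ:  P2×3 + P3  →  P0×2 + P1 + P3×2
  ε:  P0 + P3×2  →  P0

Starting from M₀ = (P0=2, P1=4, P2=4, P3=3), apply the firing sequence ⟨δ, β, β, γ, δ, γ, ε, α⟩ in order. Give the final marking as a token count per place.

step 1: fire δ:  (P0=2, P1=4, P2=4, P3=3) → (P0=4, P1=5, P2=1, P3=4)
step 2: fire β:  (P0=4, P1=5, P2=1, P3=4) → (P0=4, P1=3, P2=3, P3=5)
step 3: fire β:  (P0=4, P1=3, P2=3, P3=5) → (P0=4, P1=1, P2=5, P3=6)
step 4: fire γ:  (P0=4, P1=1, P2=5, P3=6) → (P0=7, P1=3, P2=5, P3=6)
step 5: fire δ:  (P0=7, P1=3, P2=5, P3=6) → (P0=9, P1=4, P2=2, P3=7)
step 6: fire γ:  (P0=9, P1=4, P2=2, P3=7) → (P0=12, P1=6, P2=2, P3=7)
step 7: fire ε:  (P0=12, P1=6, P2=2, P3=7) → (P0=12, P1=6, P2=2, P3=5)
step 8: fire α:  (P0=12, P1=6, P2=2, P3=5) → (P0=13, P1=4, P2=4, P3=2)

(P0=13, P1=4, P2=4, P3=2)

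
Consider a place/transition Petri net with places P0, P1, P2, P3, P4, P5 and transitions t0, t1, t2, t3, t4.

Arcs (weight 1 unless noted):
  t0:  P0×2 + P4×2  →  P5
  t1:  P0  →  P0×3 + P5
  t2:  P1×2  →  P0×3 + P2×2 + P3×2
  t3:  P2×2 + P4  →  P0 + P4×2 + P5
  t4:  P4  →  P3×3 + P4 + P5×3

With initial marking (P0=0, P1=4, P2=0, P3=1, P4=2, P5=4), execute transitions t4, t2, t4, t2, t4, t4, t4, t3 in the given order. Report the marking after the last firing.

(P0=7, P1=0, P2=2, P3=20, P4=3, P5=20)

step 1: fire t4:  (P0=0, P1=4, P2=0, P3=1, P4=2, P5=4) → (P0=0, P1=4, P2=0, P3=4, P4=2, P5=7)
step 2: fire t2:  (P0=0, P1=4, P2=0, P3=4, P4=2, P5=7) → (P0=3, P1=2, P2=2, P3=6, P4=2, P5=7)
step 3: fire t4:  (P0=3, P1=2, P2=2, P3=6, P4=2, P5=7) → (P0=3, P1=2, P2=2, P3=9, P4=2, P5=10)
step 4: fire t2:  (P0=3, P1=2, P2=2, P3=9, P4=2, P5=10) → (P0=6, P1=0, P2=4, P3=11, P4=2, P5=10)
step 5: fire t4:  (P0=6, P1=0, P2=4, P3=11, P4=2, P5=10) → (P0=6, P1=0, P2=4, P3=14, P4=2, P5=13)
step 6: fire t4:  (P0=6, P1=0, P2=4, P3=14, P4=2, P5=13) → (P0=6, P1=0, P2=4, P3=17, P4=2, P5=16)
step 7: fire t4:  (P0=6, P1=0, P2=4, P3=17, P4=2, P5=16) → (P0=6, P1=0, P2=4, P3=20, P4=2, P5=19)
step 8: fire t3:  (P0=6, P1=0, P2=4, P3=20, P4=2, P5=19) → (P0=7, P1=0, P2=2, P3=20, P4=3, P5=20)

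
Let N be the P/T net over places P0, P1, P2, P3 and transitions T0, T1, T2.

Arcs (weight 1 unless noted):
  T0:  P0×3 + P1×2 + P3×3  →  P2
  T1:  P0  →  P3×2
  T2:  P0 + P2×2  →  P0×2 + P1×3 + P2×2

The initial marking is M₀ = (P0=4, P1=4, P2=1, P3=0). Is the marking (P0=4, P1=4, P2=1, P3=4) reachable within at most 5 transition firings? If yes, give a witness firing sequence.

NO — not reachable within 5 firings

depth 0: 1 marking
depth 1: 2 markings reached so far
depth 2: 3 markings reached so far
depth 3: 4 markings reached so far
depth 4: 5 markings reached so far
depth 5: 5 markings reached so far
(frontier empty at depth 5; search complete)
target is not among the 5 markings reachable within 5 steps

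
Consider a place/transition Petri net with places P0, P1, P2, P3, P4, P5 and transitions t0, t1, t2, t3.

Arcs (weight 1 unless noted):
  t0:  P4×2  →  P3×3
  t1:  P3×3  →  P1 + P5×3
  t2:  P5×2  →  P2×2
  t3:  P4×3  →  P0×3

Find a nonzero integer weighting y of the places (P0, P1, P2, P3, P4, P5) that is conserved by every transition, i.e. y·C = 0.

Incidence matrix C (rows=places, cols=transitions):
       t0   t1   t2   t3
   P0   0    0    0    3
   P1   0    1    0    0
   P2   0    0    2    0
   P3   3   -3    0    0
   P4  -2    0    0   -3
   P5   0    3   -2    0

Candidate y = [3, 6, 0, 2, 3, 0]; check y·C column-wise:
  col t0: 3·0 + 6·0 + 2·3 + 3·-2 = 0
  col t1: 3·0 + 6·1 + 2·-3 + 3·0 + 0·3 = 0
  col t2: 3·0 + 6·0 + 0·2 + 2·0 + 3·0 + 0·-2 = 0
  col t3: 3·3 + 6·0 + 2·0 + 3·-3 = 0

y = (P0:3, P1:6, P2:0, P3:2, P4:3, P5:0)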